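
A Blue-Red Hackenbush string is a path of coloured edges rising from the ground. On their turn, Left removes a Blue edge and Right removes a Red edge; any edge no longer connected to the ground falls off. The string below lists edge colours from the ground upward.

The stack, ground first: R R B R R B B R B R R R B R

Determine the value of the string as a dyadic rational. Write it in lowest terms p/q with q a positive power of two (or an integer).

-7355/4096

Prefix values for R R B R R B B R B R R R B R via {L|R} + simplicity:
step 1: add R to get R; options L={ · } R={ 0 } ⇒ -1
step 2: add R to get RR; options L={ · } R={ -1; 0 } ⇒ -2
step 3: add B to get RRB; options L={ -2 } R={ -1; 0 } ⇒ -3/2
step 4: add R to get RRBR; options L={ -2 } R={ -3/2; -1; 0 } ⇒ -7/4
step 5: add R to get RRBRR; options L={ -2 } R={ -7/4; -3/2; -1; 0 } ⇒ -15/8
step 6: add B to get RRBRRB; options L={ -2; -15/8 } R={ -7/4; -3/2; -1; 0 } ⇒ -29/16
step 7: add B to get RRBRRBB; options L={ -2; -15/8; -29/16 } R={ -7/4; -3/2; -1; 0 } ⇒ -57/32
step 8: add R to get RRBRRBBR; options L={ -2; -15/8; -29/16 } R={ -57/32; -7/4; -3/2; -1; 0 } ⇒ -115/64
step 9: add B to get RRBRRBBRB; options L={ -2; -15/8; -29/16; -115/64 } R={ -57/32; -7/4; -3/2; -1; 0 } ⇒ -229/128
step 10: add R to get RRBRRBBRBR; options L={ -2; -15/8; -29/16; -115/64 } R={ -229/128; -57/32; -7/4; -3/2; -1; 0 } ⇒ -459/256
step 11: add R to get RRBRRBBRBRR; options L={ -2; -15/8; -29/16; -115/64 } R={ -459/256; -229/128; -57/32; -7/4; -3/2; -1; 0 } ⇒ -919/512
step 12: add R to get RRBRRBBRBRRR; options L={ -2; -15/8; -29/16; -115/64 } R={ -919/512; -459/256; -229/128; -57/32; -7/4; -3/2; -1; 0 } ⇒ -1839/1024
step 13: add B to get RRBRRBBRBRRRB; options L={ -2; -15/8; -29/16; -115/64; -1839/1024 } R={ -919/512; -459/256; -229/128; -57/32; -7/4; -3/2; -1; 0 } ⇒ -3677/2048
step 14: add R to get RRBRRBBRBRRRBR; options L={ -2; -15/8; -29/16; -115/64; -1839/1024 } R={ -3677/2048; -919/512; -459/256; -229/128; -57/32; -7/4; -3/2; -1; 0 } ⇒ -7355/4096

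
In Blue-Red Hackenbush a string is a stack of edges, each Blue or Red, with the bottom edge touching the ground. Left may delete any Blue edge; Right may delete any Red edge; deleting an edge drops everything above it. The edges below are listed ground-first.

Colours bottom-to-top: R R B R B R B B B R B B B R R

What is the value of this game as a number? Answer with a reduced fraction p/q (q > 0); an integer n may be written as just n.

Build G(s[:k]) for k = 1..15, string s = R R B R B R B B B R B B B R R.
R: Left { none }, Right { 0 } = simplest -1
RR: Left { none }, Right { -1,0 } = simplest -2
RRB: Left { -2 }, Right { -1,0 } = simplest -3/2
RRBR: Left { -2 }, Right { -3/2,-1,0 } = simplest -7/4
RRBRB: Left { -2,-7/4 }, Right { -3/2,-1,0 } = simplest -13/8
RRBRBR: Left { -2,-7/4 }, Right { -13/8,-3/2,-1,0 } = simplest -27/16
RRBRBRB: Left { -2,-7/4,-27/16 }, Right { -13/8,-3/2,-1,0 } = simplest -53/32
RRBRBRBB: Left { -2,-7/4,-27/16,-53/32 }, Right { -13/8,-3/2,-1,0 } = simplest -105/64
RRBRBRBBB: Left { -2,-7/4,-27/16,-53/32,-105/64 }, Right { -13/8,-3/2,-1,0 } = simplest -209/128
RRBRBRBBBR: Left { -2,-7/4,-27/16,-53/32,-105/64 }, Right { -209/128,-13/8,-3/2,-1,0 } = simplest -419/256
RRBRBRBBBRB: Left { -2,-7/4,-27/16,-53/32,-105/64,-419/256 }, Right { -209/128,-13/8,-3/2,-1,0 } = simplest -837/512
RRBRBRBBBRBB: Left { -2,-7/4,-27/16,-53/32,-105/64,-419/256,-837/512 }, Right { -209/128,-13/8,-3/2,-1,0 } = simplest -1673/1024
RRBRBRBBBRBBB: Left { -2,-7/4,-27/16,-53/32,-105/64,-419/256,-837/512,-1673/1024 }, Right { -209/128,-13/8,-3/2,-1,0 } = simplest -3345/2048
RRBRBRBBBRBBBR: Left { -2,-7/4,-27/16,-53/32,-105/64,-419/256,-837/512,-1673/1024 }, Right { -3345/2048,-209/128,-13/8,-3/2,-1,0 } = simplest -6691/4096
RRBRBRBBBRBBBRR: Left { -2,-7/4,-27/16,-53/32,-105/64,-419/256,-837/512,-1673/1024 }, Right { -6691/4096,-3345/2048,-209/128,-13/8,-3/2,-1,0 } = simplest -13383/8192

-13383/8192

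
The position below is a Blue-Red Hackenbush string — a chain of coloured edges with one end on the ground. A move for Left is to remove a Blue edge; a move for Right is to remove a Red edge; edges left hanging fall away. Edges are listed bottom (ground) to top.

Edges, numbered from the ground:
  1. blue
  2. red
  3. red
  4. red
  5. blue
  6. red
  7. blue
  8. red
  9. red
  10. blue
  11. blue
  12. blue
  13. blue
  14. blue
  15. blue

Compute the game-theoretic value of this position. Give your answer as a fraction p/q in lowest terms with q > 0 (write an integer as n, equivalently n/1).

2687/16384

Build G(s[:k]) for k = 1..15, string s = blue red red red blue red blue red red blue blue blue blue blue blue.
G(b) = { 0 | none } -> 1
G(br) = { 0 | 1 } -> 1/2
G(brr) = { 0 | 1/2,1 } -> 1/4
G(brrr) = { 0 | 1/4,1/2,1 } -> 1/8
G(brrrb) = { 0,1/8 | 1/4,1/2,1 } -> 3/16
G(brrrbr) = { 0,1/8 | 3/16,1/4,1/2,1 } -> 5/32
G(brrrbrb) = { 0,1/8,5/32 | 3/16,1/4,1/2,1 } -> 11/64
G(brrrbrbr) = { 0,1/8,5/32 | 11/64,3/16,1/4,1/2,1 } -> 21/128
G(brrrbrbrr) = { 0,1/8,5/32 | 21/128,11/64,3/16,1/4,1/2,1 } -> 41/256
G(brrrbrbrrb) = { 0,1/8,5/32,41/256 | 21/128,11/64,3/16,1/4,1/2,1 } -> 83/512
G(brrrbrbrrbb) = { 0,1/8,5/32,41/256,83/512 | 21/128,11/64,3/16,1/4,1/2,1 } -> 167/1024
G(brrrbrbrrbbb) = { 0,1/8,5/32,41/256,83/512,167/1024 | 21/128,11/64,3/16,1/4,1/2,1 } -> 335/2048
G(brrrbrbrrbbbb) = { 0,1/8,5/32,41/256,83/512,167/1024,335/2048 | 21/128,11/64,3/16,1/4,1/2,1 } -> 671/4096
G(brrrbrbrrbbbbb) = { 0,1/8,5/32,41/256,83/512,167/1024,335/2048,671/4096 | 21/128,11/64,3/16,1/4,1/2,1 } -> 1343/8192
G(brrrbrbrrbbbbbb) = { 0,1/8,5/32,41/256,83/512,167/1024,335/2048,671/4096,1343/8192 | 21/128,11/64,3/16,1/4,1/2,1 } -> 2687/16384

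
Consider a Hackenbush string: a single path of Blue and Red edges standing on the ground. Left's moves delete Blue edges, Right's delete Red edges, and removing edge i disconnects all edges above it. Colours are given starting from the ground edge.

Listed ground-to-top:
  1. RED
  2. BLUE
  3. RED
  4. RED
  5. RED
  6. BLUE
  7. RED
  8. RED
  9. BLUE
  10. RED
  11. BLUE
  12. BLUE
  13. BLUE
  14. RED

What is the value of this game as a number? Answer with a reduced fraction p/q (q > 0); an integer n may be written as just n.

edge 1 of 14 (RED): { (no moves) | 0 } => -1
edge 2 of 14 (BLUE): { -1 | 0 } => -1/2
edge 3 of 14 (RED): { -1 | -1/2; 0 } => -3/4
edge 4 of 14 (RED): { -1 | -3/4; -1/2; 0 } => -7/8
edge 5 of 14 (RED): { -1 | -7/8; -3/4; -1/2; 0 } => -15/16
edge 6 of 14 (BLUE): { -1; -15/16 | -7/8; -3/4; -1/2; 0 } => -29/32
edge 7 of 14 (RED): { -1; -15/16 | -29/32; -7/8; -3/4; -1/2; 0 } => -59/64
edge 8 of 14 (RED): { -1; -15/16 | -59/64; -29/32; -7/8; -3/4; -1/2; 0 } => -119/128
edge 9 of 14 (BLUE): { -1; -15/16; -119/128 | -59/64; -29/32; -7/8; -3/4; -1/2; 0 } => -237/256
edge 10 of 14 (RED): { -1; -15/16; -119/128 | -237/256; -59/64; -29/32; -7/8; -3/4; -1/2; 0 } => -475/512
edge 11 of 14 (BLUE): { -1; -15/16; -119/128; -475/512 | -237/256; -59/64; -29/32; -7/8; -3/4; -1/2; 0 } => -949/1024
edge 12 of 14 (BLUE): { -1; -15/16; -119/128; -475/512; -949/1024 | -237/256; -59/64; -29/32; -7/8; -3/4; -1/2; 0 } => -1897/2048
edge 13 of 14 (BLUE): { -1; -15/16; -119/128; -475/512; -949/1024; -1897/2048 | -237/256; -59/64; -29/32; -7/8; -3/4; -1/2; 0 } => -3793/4096
edge 14 of 14 (RED): { -1; -15/16; -119/128; -475/512; -949/1024; -1897/2048 | -3793/4096; -237/256; -59/64; -29/32; -7/8; -3/4; -1/2; 0 } => -7587/8192

-7587/8192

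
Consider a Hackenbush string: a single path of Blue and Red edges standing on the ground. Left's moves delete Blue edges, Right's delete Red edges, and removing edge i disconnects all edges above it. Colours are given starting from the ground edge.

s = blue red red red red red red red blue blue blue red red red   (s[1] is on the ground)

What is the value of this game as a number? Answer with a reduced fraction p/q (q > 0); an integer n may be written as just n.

value(b) = { 0 | — } = 1
value(br) = { 0 | 1 } = 1/2
value(brr) = { 0 | 1/2,1 } = 1/4
value(brrr) = { 0 | 1/4,1/2,1 } = 1/8
value(brrrr) = { 0 | 1/8,1/4,1/2,1 } = 1/16
value(brrrrr) = { 0 | 1/16,1/8,1/4,1/2,1 } = 1/32
value(brrrrrr) = { 0 | 1/32,1/16,1/8,1/4,1/2,1 } = 1/64
value(brrrrrrr) = { 0 | 1/64,1/32,1/16,1/8,1/4,1/2,1 } = 1/128
value(brrrrrrrb) = { 0,1/128 | 1/64,1/32,1/16,1/8,1/4,1/2,1 } = 3/256
value(brrrrrrrbb) = { 0,1/128,3/256 | 1/64,1/32,1/16,1/8,1/4,1/2,1 } = 7/512
value(brrrrrrrbbb) = { 0,1/128,3/256,7/512 | 1/64,1/32,1/16,1/8,1/4,1/2,1 } = 15/1024
value(brrrrrrrbbbr) = { 0,1/128,3/256,7/512 | 15/1024,1/64,1/32,1/16,1/8,1/4,1/2,1 } = 29/2048
value(brrrrrrrbbbrr) = { 0,1/128,3/256,7/512 | 29/2048,15/1024,1/64,1/32,1/16,1/8,1/4,1/2,1 } = 57/4096
value(brrrrrrrbbbrrr) = { 0,1/128,3/256,7/512 | 57/4096,29/2048,15/1024,1/64,1/32,1/16,1/8,1/4,1/2,1 } = 113/8192

113/8192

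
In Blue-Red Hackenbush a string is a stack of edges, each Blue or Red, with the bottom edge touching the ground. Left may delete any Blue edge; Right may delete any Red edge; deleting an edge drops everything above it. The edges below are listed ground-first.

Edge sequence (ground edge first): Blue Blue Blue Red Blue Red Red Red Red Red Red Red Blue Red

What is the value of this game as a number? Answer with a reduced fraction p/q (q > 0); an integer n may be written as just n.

5125/2048

Build value(s[:k]) for k = 1..14, string s = Blue Blue Blue Red Blue Red Red Red Red Red Red Red Blue Red.
value(B) = { 0 |  } — 1
value(BB) = { 0, 1 |  } — 2
value(BBB) = { 0, 1, 2 |  } — 3
value(BBBR) = { 0, 1, 2 | 3 } — 5/2
value(BBBRB) = { 0, 1, 2, 5/2 | 3 } — 11/4
value(BBBRBR) = { 0, 1, 2, 5/2 | 11/4, 3 } — 21/8
value(BBBRBRR) = { 0, 1, 2, 5/2 | 21/8, 11/4, 3 } — 41/16
value(BBBRBRRR) = { 0, 1, 2, 5/2 | 41/16, 21/8, 11/4, 3 } — 81/32
value(BBBRBRRRR) = { 0, 1, 2, 5/2 | 81/32, 41/16, 21/8, 11/4, 3 } — 161/64
value(BBBRBRRRRR) = { 0, 1, 2, 5/2 | 161/64, 81/32, 41/16, 21/8, 11/4, 3 } — 321/128
value(BBBRBRRRRRR) = { 0, 1, 2, 5/2 | 321/128, 161/64, 81/32, 41/16, 21/8, 11/4, 3 } — 641/256
value(BBBRBRRRRRRR) = { 0, 1, 2, 5/2 | 641/256, 321/128, 161/64, 81/32, 41/16, 21/8, 11/4, 3 } — 1281/512
value(BBBRBRRRRRRRB) = { 0, 1, 2, 5/2, 1281/512 | 641/256, 321/128, 161/64, 81/32, 41/16, 21/8, 11/4, 3 } — 2563/1024
value(BBBRBRRRRRRRBR) = { 0, 1, 2, 5/2, 1281/512 | 2563/1024, 641/256, 321/128, 161/64, 81/32, 41/16, 21/8, 11/4, 3 } — 5125/2048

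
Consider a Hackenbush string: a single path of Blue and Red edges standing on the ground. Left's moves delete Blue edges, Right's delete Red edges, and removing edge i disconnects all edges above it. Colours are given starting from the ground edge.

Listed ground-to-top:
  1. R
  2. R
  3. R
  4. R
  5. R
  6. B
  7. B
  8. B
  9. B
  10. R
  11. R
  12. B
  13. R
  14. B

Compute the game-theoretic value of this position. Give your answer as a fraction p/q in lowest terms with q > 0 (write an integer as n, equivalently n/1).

-2101/512

g_1 [R]  L=[(no moves)]  R=[0]  so -1
g_2 [RR]  L=[(no moves)]  R=[-1; 0]  so -2
g_3 [RRR]  L=[(no moves)]  R=[-2; -1; 0]  so -3
g_4 [RRRR]  L=[(no moves)]  R=[-3; -2; -1; 0]  so -4
g_5 [RRRRR]  L=[(no moves)]  R=[-4; -3; -2; -1; 0]  so -5
g_6 [RRRRRB]  L=[-5]  R=[-4; -3; -2; -1; 0]  so -9/2
g_7 [RRRRRBB]  L=[-5; -9/2]  R=[-4; -3; -2; -1; 0]  so -17/4
g_8 [RRRRRBBB]  L=[-5; -9/2; -17/4]  R=[-4; -3; -2; -1; 0]  so -33/8
g_9 [RRRRRBBBB]  L=[-5; -9/2; -17/4; -33/8]  R=[-4; -3; -2; -1; 0]  so -65/16
g_10 [RRRRRBBBBR]  L=[-5; -9/2; -17/4; -33/8]  R=[-65/16; -4; -3; -2; -1; 0]  so -131/32
g_11 [RRRRRBBBBRR]  L=[-5; -9/2; -17/4; -33/8]  R=[-131/32; -65/16; -4; -3; -2; -1; 0]  so -263/64
g_12 [RRRRRBBBBRRB]  L=[-5; -9/2; -17/4; -33/8; -263/64]  R=[-131/32; -65/16; -4; -3; -2; -1; 0]  so -525/128
g_13 [RRRRRBBBBRRBR]  L=[-5; -9/2; -17/4; -33/8; -263/64]  R=[-525/128; -131/32; -65/16; -4; -3; -2; -1; 0]  so -1051/256
g_14 [RRRRRBBBBRRBRB]  L=[-5; -9/2; -17/4; -33/8; -263/64; -1051/256]  R=[-525/128; -131/32; -65/16; -4; -3; -2; -1; 0]  so -2101/512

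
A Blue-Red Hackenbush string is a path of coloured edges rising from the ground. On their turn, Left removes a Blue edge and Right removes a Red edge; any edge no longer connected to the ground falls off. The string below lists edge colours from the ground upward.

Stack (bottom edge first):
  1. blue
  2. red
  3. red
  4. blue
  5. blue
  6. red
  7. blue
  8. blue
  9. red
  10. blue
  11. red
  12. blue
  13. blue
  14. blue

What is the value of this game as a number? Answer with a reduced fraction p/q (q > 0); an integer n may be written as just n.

3503/8192

b: Left { 0 }, Right { (no moves) } — simplest 1
br: Left { 0 }, Right { 1 } — simplest 1/2
brr: Left { 0 }, Right { 1/2,1 } — simplest 1/4
brrb: Left { 0,1/4 }, Right { 1/2,1 } — simplest 3/8
brrbb: Left { 0,1/4,3/8 }, Right { 1/2,1 } — simplest 7/16
brrbbr: Left { 0,1/4,3/8 }, Right { 7/16,1/2,1 } — simplest 13/32
brrbbrb: Left { 0,1/4,3/8,13/32 }, Right { 7/16,1/2,1 } — simplest 27/64
brrbbrbb: Left { 0,1/4,3/8,13/32,27/64 }, Right { 7/16,1/2,1 } — simplest 55/128
brrbbrbbr: Left { 0,1/4,3/8,13/32,27/64 }, Right { 55/128,7/16,1/2,1 } — simplest 109/256
brrbbrbbrb: Left { 0,1/4,3/8,13/32,27/64,109/256 }, Right { 55/128,7/16,1/2,1 } — simplest 219/512
brrbbrbbrbr: Left { 0,1/4,3/8,13/32,27/64,109/256 }, Right { 219/512,55/128,7/16,1/2,1 } — simplest 437/1024
brrbbrbbrbrb: Left { 0,1/4,3/8,13/32,27/64,109/256,437/1024 }, Right { 219/512,55/128,7/16,1/2,1 } — simplest 875/2048
brrbbrbbrbrbb: Left { 0,1/4,3/8,13/32,27/64,109/256,437/1024,875/2048 }, Right { 219/512,55/128,7/16,1/2,1 } — simplest 1751/4096
brrbbrbbrbrbbb: Left { 0,1/4,3/8,13/32,27/64,109/256,437/1024,875/2048,1751/4096 }, Right { 219/512,55/128,7/16,1/2,1 } — simplest 3503/8192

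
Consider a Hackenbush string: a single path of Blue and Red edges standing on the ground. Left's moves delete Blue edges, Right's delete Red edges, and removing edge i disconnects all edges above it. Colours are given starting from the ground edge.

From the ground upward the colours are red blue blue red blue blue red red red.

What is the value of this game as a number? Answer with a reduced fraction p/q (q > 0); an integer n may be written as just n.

value_1 [r]  L=[—]  R=[0]  — -1
value_2 [rb]  L=[-1]  R=[0]  — -1/2
value_3 [rbb]  L=[-1,-1/2]  R=[0]  — -1/4
value_4 [rbbr]  L=[-1,-1/2]  R=[-1/4,0]  — -3/8
value_5 [rbbrb]  L=[-1,-1/2,-3/8]  R=[-1/4,0]  — -5/16
value_6 [rbbrbb]  L=[-1,-1/2,-3/8,-5/16]  R=[-1/4,0]  — -9/32
value_7 [rbbrbbr]  L=[-1,-1/2,-3/8,-5/16]  R=[-9/32,-1/4,0]  — -19/64
value_8 [rbbrbbrr]  L=[-1,-1/2,-3/8,-5/16]  R=[-19/64,-9/32,-1/4,0]  — -39/128
value_9 [rbbrbbrrr]  L=[-1,-1/2,-3/8,-5/16]  R=[-39/128,-19/64,-9/32,-1/4,0]  — -79/256

-79/256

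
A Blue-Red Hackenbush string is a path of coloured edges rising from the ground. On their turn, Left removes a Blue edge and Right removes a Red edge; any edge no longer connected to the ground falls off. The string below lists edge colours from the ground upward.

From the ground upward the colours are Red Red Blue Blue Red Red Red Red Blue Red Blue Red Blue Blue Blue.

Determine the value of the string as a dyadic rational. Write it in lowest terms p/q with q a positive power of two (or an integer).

1 of 15 · R · max L −∞ · min R 0 => -1
2 of 15 · RR · max L −∞ · min R -1 => -2
3 of 15 · RRB · max L -2 · min R -1 => -3/2
4 of 15 · RRBB · max L -3/2 · min R -1 => -5/4
5 of 15 · RRBBR · max L -3/2 · min R -5/4 => -11/8
6 of 15 · RRBBRR · max L -3/2 · min R -11/8 => -23/16
7 of 15 · RRBBRRR · max L -3/2 · min R -23/16 => -47/32
8 of 15 · RRBBRRRR · max L -3/2 · min R -47/32 => -95/64
9 of 15 · RRBBRRRRB · max L -95/64 · min R -47/32 => -189/128
10 of 15 · RRBBRRRRBR · max L -95/64 · min R -189/128 => -379/256
11 of 15 · RRBBRRRRBRB · max L -379/256 · min R -189/128 => -757/512
12 of 15 · RRBBRRRRBRBR · max L -379/256 · min R -757/512 => -1515/1024
13 of 15 · RRBBRRRRBRBRB · max L -1515/1024 · min R -757/512 => -3029/2048
14 of 15 · RRBBRRRRBRBRBB · max L -3029/2048 · min R -757/512 => -6057/4096
15 of 15 · RRBBRRRRBRBRBBB · max L -6057/4096 · min R -757/512 => -12113/8192

-12113/8192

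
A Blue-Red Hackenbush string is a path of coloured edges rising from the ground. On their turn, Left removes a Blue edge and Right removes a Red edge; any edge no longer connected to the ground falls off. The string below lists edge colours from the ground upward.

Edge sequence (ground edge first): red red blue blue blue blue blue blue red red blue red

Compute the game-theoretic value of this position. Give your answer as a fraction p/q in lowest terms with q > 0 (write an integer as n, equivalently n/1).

1 of 12 · r · max L −∞ · min R 0 ⇒ -1
2 of 12 · rr · max L −∞ · min R -1 ⇒ -2
3 of 12 · rrb · max L -2 · min R -1 ⇒ -3/2
4 of 12 · rrbb · max L -3/2 · min R -1 ⇒ -5/4
5 of 12 · rrbbb · max L -5/4 · min R -1 ⇒ -9/8
6 of 12 · rrbbbb · max L -9/8 · min R -1 ⇒ -17/16
7 of 12 · rrbbbbb · max L -17/16 · min R -1 ⇒ -33/32
8 of 12 · rrbbbbbb · max L -33/32 · min R -1 ⇒ -65/64
9 of 12 · rrbbbbbbr · max L -33/32 · min R -65/64 ⇒ -131/128
10 of 12 · rrbbbbbbrr · max L -33/32 · min R -131/128 ⇒ -263/256
11 of 12 · rrbbbbbbrrb · max L -263/256 · min R -131/128 ⇒ -525/512
12 of 12 · rrbbbbbbrrbr · max L -263/256 · min R -525/512 ⇒ -1051/1024

-1051/1024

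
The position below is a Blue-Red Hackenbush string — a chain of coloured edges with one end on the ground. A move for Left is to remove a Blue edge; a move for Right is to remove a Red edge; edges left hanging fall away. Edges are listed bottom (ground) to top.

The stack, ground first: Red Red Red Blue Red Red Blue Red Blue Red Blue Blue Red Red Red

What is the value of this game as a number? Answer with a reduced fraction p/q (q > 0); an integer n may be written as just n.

-11599/4096

g(R) = { · | 0 } -> -1
g(RR) = { · | -1; 0 } -> -2
g(RRR) = { · | -2; -1; 0 } -> -3
g(RRRB) = { -3 | -2; -1; 0 } -> -5/2
g(RRRBR) = { -3 | -5/2; -2; -1; 0 } -> -11/4
g(RRRBRR) = { -3 | -11/4; -5/2; -2; -1; 0 } -> -23/8
g(RRRBRRB) = { -3; -23/8 | -11/4; -5/2; -2; -1; 0 } -> -45/16
g(RRRBRRBR) = { -3; -23/8 | -45/16; -11/4; -5/2; -2; -1; 0 } -> -91/32
g(RRRBRRBRB) = { -3; -23/8; -91/32 | -45/16; -11/4; -5/2; -2; -1; 0 } -> -181/64
g(RRRBRRBRBR) = { -3; -23/8; -91/32 | -181/64; -45/16; -11/4; -5/2; -2; -1; 0 } -> -363/128
g(RRRBRRBRBRB) = { -3; -23/8; -91/32; -363/128 | -181/64; -45/16; -11/4; -5/2; -2; -1; 0 } -> -725/256
g(RRRBRRBRBRBB) = { -3; -23/8; -91/32; -363/128; -725/256 | -181/64; -45/16; -11/4; -5/2; -2; -1; 0 } -> -1449/512
g(RRRBRRBRBRBBR) = { -3; -23/8; -91/32; -363/128; -725/256 | -1449/512; -181/64; -45/16; -11/4; -5/2; -2; -1; 0 } -> -2899/1024
g(RRRBRRBRBRBBRR) = { -3; -23/8; -91/32; -363/128; -725/256 | -2899/1024; -1449/512; -181/64; -45/16; -11/4; -5/2; -2; -1; 0 } -> -5799/2048
g(RRRBRRBRBRBBRRR) = { -3; -23/8; -91/32; -363/128; -725/256 | -5799/2048; -2899/1024; -1449/512; -181/64; -45/16; -11/4; -5/2; -2; -1; 0 } -> -11599/4096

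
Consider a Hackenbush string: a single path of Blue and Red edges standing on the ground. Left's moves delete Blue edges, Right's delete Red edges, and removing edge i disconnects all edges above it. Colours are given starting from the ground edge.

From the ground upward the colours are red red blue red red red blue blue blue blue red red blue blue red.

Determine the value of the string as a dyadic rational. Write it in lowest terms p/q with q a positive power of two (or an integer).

1 of 15 · r · max L −∞ · min R 0 -> -1
2 of 15 · rr · max L −∞ · min R -1 -> -2
3 of 15 · rrb · max L -2 · min R -1 -> -3/2
4 of 15 · rrbr · max L -2 · min R -3/2 -> -7/4
5 of 15 · rrbrr · max L -2 · min R -7/4 -> -15/8
6 of 15 · rrbrrr · max L -2 · min R -15/8 -> -31/16
7 of 15 · rrbrrrb · max L -31/16 · min R -15/8 -> -61/32
8 of 15 · rrbrrrbb · max L -61/32 · min R -15/8 -> -121/64
9 of 15 · rrbrrrbbb · max L -121/64 · min R -15/8 -> -241/128
10 of 15 · rrbrrrbbbb · max L -241/128 · min R -15/8 -> -481/256
11 of 15 · rrbrrrbbbbr · max L -241/128 · min R -481/256 -> -963/512
12 of 15 · rrbrrrbbbbrr · max L -241/128 · min R -963/512 -> -1927/1024
13 of 15 · rrbrrrbbbbrrb · max L -1927/1024 · min R -963/512 -> -3853/2048
14 of 15 · rrbrrrbbbbrrbb · max L -3853/2048 · min R -963/512 -> -7705/4096
15 of 15 · rrbrrrbbbbrrbbr · max L -3853/2048 · min R -7705/4096 -> -15411/8192

-15411/8192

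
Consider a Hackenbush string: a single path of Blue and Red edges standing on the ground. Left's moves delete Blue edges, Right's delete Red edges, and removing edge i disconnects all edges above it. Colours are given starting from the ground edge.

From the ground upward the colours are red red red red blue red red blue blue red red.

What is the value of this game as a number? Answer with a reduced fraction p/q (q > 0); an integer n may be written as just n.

-487/128

edge 1 of 11 (red): { ∅ | 0 } ⇒ -1
edge 2 of 11 (red): { ∅ | -1; 0 } ⇒ -2
edge 3 of 11 (red): { ∅ | -2; -1; 0 } ⇒ -3
edge 4 of 11 (red): { ∅ | -3; -2; -1; 0 } ⇒ -4
edge 5 of 11 (blue): { -4 | -3; -2; -1; 0 } ⇒ -7/2
edge 6 of 11 (red): { -4 | -7/2; -3; -2; -1; 0 } ⇒ -15/4
edge 7 of 11 (red): { -4 | -15/4; -7/2; -3; -2; -1; 0 } ⇒ -31/8
edge 8 of 11 (blue): { -4; -31/8 | -15/4; -7/2; -3; -2; -1; 0 } ⇒ -61/16
edge 9 of 11 (blue): { -4; -31/8; -61/16 | -15/4; -7/2; -3; -2; -1; 0 } ⇒ -121/32
edge 10 of 11 (red): { -4; -31/8; -61/16 | -121/32; -15/4; -7/2; -3; -2; -1; 0 } ⇒ -243/64
edge 11 of 11 (red): { -4; -31/8; -61/16 | -243/64; -121/32; -15/4; -7/2; -3; -2; -1; 0 } ⇒ -487/128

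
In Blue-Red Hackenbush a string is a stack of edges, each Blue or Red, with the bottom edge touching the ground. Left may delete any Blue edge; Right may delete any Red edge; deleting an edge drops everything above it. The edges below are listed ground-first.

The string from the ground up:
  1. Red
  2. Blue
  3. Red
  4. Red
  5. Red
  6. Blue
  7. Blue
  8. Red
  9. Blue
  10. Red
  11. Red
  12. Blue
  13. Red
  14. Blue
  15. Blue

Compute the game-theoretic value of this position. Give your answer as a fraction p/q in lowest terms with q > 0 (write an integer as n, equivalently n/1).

1 of 15 · R · max L −∞ · min R 0 — -1
2 of 15 · RB · max L -1 · min R 0 — -1/2
3 of 15 · RBR · max L -1 · min R -1/2 — -3/4
4 of 15 · RBRR · max L -1 · min R -3/4 — -7/8
5 of 15 · RBRRR · max L -1 · min R -7/8 — -15/16
6 of 15 · RBRRRB · max L -15/16 · min R -7/8 — -29/32
7 of 15 · RBRRRBB · max L -29/32 · min R -7/8 — -57/64
8 of 15 · RBRRRBBR · max L -29/32 · min R -57/64 — -115/128
9 of 15 · RBRRRBBRB · max L -115/128 · min R -57/64 — -229/256
10 of 15 · RBRRRBBRBR · max L -115/128 · min R -229/256 — -459/512
11 of 15 · RBRRRBBRBRR · max L -115/128 · min R -459/512 — -919/1024
12 of 15 · RBRRRBBRBRRB · max L -919/1024 · min R -459/512 — -1837/2048
13 of 15 · RBRRRBBRBRRBR · max L -919/1024 · min R -1837/2048 — -3675/4096
14 of 15 · RBRRRBBRBRRBRB · max L -3675/4096 · min R -1837/2048 — -7349/8192
15 of 15 · RBRRRBBRBRRBRBB · max L -7349/8192 · min R -1837/2048 — -14697/16384

-14697/16384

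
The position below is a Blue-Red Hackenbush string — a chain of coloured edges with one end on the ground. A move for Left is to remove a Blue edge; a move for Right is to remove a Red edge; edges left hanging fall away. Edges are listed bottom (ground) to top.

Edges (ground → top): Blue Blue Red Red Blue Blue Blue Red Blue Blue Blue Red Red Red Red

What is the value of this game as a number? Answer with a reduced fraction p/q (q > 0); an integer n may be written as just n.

Build value(s[:k]) for k = 1..15, string s = Blue Blue Red Red Blue Blue Blue Red Blue Blue Blue Red Red Red Red.
value_1 [B]  L=[0]  R=[∅]  = 1
value_2 [BB]  L=[0, 1]  R=[∅]  = 2
value_3 [BBR]  L=[0, 1]  R=[2]  = 3/2
value_4 [BBRR]  L=[0, 1]  R=[3/2, 2]  = 5/4
value_5 [BBRRB]  L=[0, 1, 5/4]  R=[3/2, 2]  = 11/8
value_6 [BBRRBB]  L=[0, 1, 5/4, 11/8]  R=[3/2, 2]  = 23/16
value_7 [BBRRBBB]  L=[0, 1, 5/4, 11/8, 23/16]  R=[3/2, 2]  = 47/32
value_8 [BBRRBBBR]  L=[0, 1, 5/4, 11/8, 23/16]  R=[47/32, 3/2, 2]  = 93/64
value_9 [BBRRBBBRB]  L=[0, 1, 5/4, 11/8, 23/16, 93/64]  R=[47/32, 3/2, 2]  = 187/128
value_10 [BBRRBBBRBB]  L=[0, 1, 5/4, 11/8, 23/16, 93/64, 187/128]  R=[47/32, 3/2, 2]  = 375/256
value_11 [BBRRBBBRBBB]  L=[0, 1, 5/4, 11/8, 23/16, 93/64, 187/128, 375/256]  R=[47/32, 3/2, 2]  = 751/512
value_12 [BBRRBBBRBBBR]  L=[0, 1, 5/4, 11/8, 23/16, 93/64, 187/128, 375/256]  R=[751/512, 47/32, 3/2, 2]  = 1501/1024
value_13 [BBRRBBBRBBBRR]  L=[0, 1, 5/4, 11/8, 23/16, 93/64, 187/128, 375/256]  R=[1501/1024, 751/512, 47/32, 3/2, 2]  = 3001/2048
value_14 [BBRRBBBRBBBRRR]  L=[0, 1, 5/4, 11/8, 23/16, 93/64, 187/128, 375/256]  R=[3001/2048, 1501/1024, 751/512, 47/32, 3/2, 2]  = 6001/4096
value_15 [BBRRBBBRBBBRRRR]  L=[0, 1, 5/4, 11/8, 23/16, 93/64, 187/128, 375/256]  R=[6001/4096, 3001/2048, 1501/1024, 751/512, 47/32, 3/2, 2]  = 12001/8192

12001/8192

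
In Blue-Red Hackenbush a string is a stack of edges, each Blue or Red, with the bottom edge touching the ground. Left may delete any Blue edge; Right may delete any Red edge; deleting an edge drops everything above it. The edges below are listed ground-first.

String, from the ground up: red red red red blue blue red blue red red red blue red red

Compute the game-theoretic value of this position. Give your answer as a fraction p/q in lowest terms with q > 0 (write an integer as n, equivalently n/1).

-3447/1024

1 of 14 · r · max L −∞ · min R 0 gives -1
2 of 14 · rr · max L −∞ · min R -1 gives -2
3 of 14 · rrr · max L −∞ · min R -2 gives -3
4 of 14 · rrrr · max L −∞ · min R -3 gives -4
5 of 14 · rrrrb · max L -4 · min R -3 gives -7/2
6 of 14 · rrrrbb · max L -7/2 · min R -3 gives -13/4
7 of 14 · rrrrbbr · max L -7/2 · min R -13/4 gives -27/8
8 of 14 · rrrrbbrb · max L -27/8 · min R -13/4 gives -53/16
9 of 14 · rrrrbbrbr · max L -27/8 · min R -53/16 gives -107/32
10 of 14 · rrrrbbrbrr · max L -27/8 · min R -107/32 gives -215/64
11 of 14 · rrrrbbrbrrr · max L -27/8 · min R -215/64 gives -431/128
12 of 14 · rrrrbbrbrrrb · max L -431/128 · min R -215/64 gives -861/256
13 of 14 · rrrrbbrbrrrbr · max L -431/128 · min R -861/256 gives -1723/512
14 of 14 · rrrrbbrbrrrbrr · max L -431/128 · min R -1723/512 gives -3447/1024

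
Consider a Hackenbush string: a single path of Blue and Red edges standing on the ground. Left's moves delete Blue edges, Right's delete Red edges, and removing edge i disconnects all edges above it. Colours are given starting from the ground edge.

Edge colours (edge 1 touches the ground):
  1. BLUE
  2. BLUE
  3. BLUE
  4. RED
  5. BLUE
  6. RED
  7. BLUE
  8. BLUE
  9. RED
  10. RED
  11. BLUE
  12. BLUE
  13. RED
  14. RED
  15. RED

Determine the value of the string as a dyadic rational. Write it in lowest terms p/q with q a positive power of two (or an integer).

11057/4096

Prefix values for BLUE BLUE BLUE RED BLUE RED BLUE BLUE RED RED BLUE BLUE RED RED RED via {L|R} + simplicity:
edge 1 of 15 (BLUE): { 0 | none } → 1
edge 2 of 15 (BLUE): { 0,1 | none } → 2
edge 3 of 15 (BLUE): { 0,1,2 | none } → 3
edge 4 of 15 (RED): { 0,1,2 | 3 } → 5/2
edge 5 of 15 (BLUE): { 0,1,2,5/2 | 3 } → 11/4
edge 6 of 15 (RED): { 0,1,2,5/2 | 11/4,3 } → 21/8
edge 7 of 15 (BLUE): { 0,1,2,5/2,21/8 | 11/4,3 } → 43/16
edge 8 of 15 (BLUE): { 0,1,2,5/2,21/8,43/16 | 11/4,3 } → 87/32
edge 9 of 15 (RED): { 0,1,2,5/2,21/8,43/16 | 87/32,11/4,3 } → 173/64
edge 10 of 15 (RED): { 0,1,2,5/2,21/8,43/16 | 173/64,87/32,11/4,3 } → 345/128
edge 11 of 15 (BLUE): { 0,1,2,5/2,21/8,43/16,345/128 | 173/64,87/32,11/4,3 } → 691/256
edge 12 of 15 (BLUE): { 0,1,2,5/2,21/8,43/16,345/128,691/256 | 173/64,87/32,11/4,3 } → 1383/512
edge 13 of 15 (RED): { 0,1,2,5/2,21/8,43/16,345/128,691/256 | 1383/512,173/64,87/32,11/4,3 } → 2765/1024
edge 14 of 15 (RED): { 0,1,2,5/2,21/8,43/16,345/128,691/256 | 2765/1024,1383/512,173/64,87/32,11/4,3 } → 5529/2048
edge 15 of 15 (RED): { 0,1,2,5/2,21/8,43/16,345/128,691/256 | 5529/2048,2765/1024,1383/512,173/64,87/32,11/4,3 } → 11057/4096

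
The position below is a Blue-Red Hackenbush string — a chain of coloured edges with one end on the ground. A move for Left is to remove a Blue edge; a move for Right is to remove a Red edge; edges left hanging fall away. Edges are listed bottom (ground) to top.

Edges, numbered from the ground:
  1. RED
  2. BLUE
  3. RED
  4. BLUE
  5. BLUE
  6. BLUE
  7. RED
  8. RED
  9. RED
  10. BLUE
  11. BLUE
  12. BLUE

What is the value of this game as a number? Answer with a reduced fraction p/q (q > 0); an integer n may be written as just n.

-1137/2048

step 1: add RED to get R; options L={ (no moves) } R={ 0 } gives -1
step 2: add BLUE to get RB; options L={ -1 } R={ 0 } gives -1/2
step 3: add RED to get RBR; options L={ -1 } R={ -1/2; 0 } gives -3/4
step 4: add BLUE to get RBRB; options L={ -1; -3/4 } R={ -1/2; 0 } gives -5/8
step 5: add BLUE to get RBRBB; options L={ -1; -3/4; -5/8 } R={ -1/2; 0 } gives -9/16
step 6: add BLUE to get RBRBBB; options L={ -1; -3/4; -5/8; -9/16 } R={ -1/2; 0 } gives -17/32
step 7: add RED to get RBRBBBR; options L={ -1; -3/4; -5/8; -9/16 } R={ -17/32; -1/2; 0 } gives -35/64
step 8: add RED to get RBRBBBRR; options L={ -1; -3/4; -5/8; -9/16 } R={ -35/64; -17/32; -1/2; 0 } gives -71/128
step 9: add RED to get RBRBBBRRR; options L={ -1; -3/4; -5/8; -9/16 } R={ -71/128; -35/64; -17/32; -1/2; 0 } gives -143/256
step 10: add BLUE to get RBRBBBRRRB; options L={ -1; -3/4; -5/8; -9/16; -143/256 } R={ -71/128; -35/64; -17/32; -1/2; 0 } gives -285/512
step 11: add BLUE to get RBRBBBRRRBB; options L={ -1; -3/4; -5/8; -9/16; -143/256; -285/512 } R={ -71/128; -35/64; -17/32; -1/2; 0 } gives -569/1024
step 12: add BLUE to get RBRBBBRRRBBB; options L={ -1; -3/4; -5/8; -9/16; -143/256; -285/512; -569/1024 } R={ -71/128; -35/64; -17/32; -1/2; 0 } gives -1137/2048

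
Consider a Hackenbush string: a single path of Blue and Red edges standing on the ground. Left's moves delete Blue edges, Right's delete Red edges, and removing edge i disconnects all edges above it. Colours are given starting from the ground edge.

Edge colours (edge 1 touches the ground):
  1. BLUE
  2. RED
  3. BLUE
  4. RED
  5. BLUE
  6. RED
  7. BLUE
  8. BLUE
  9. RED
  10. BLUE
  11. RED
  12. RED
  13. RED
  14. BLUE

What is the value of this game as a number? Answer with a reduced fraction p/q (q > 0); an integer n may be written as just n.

Prefix values for BLUE RED BLUE RED BLUE RED BLUE BLUE RED BLUE RED RED RED BLUE via {L|R} + simplicity:
step 1: add BLUE to get B; options L={ 0 } R={ (no moves) } -> 1
step 2: add RED to get BR; options L={ 0 } R={ 1 } -> 1/2
step 3: add BLUE to get BRB; options L={ 0, 1/2 } R={ 1 } -> 3/4
step 4: add RED to get BRBR; options L={ 0, 1/2 } R={ 3/4, 1 } -> 5/8
step 5: add BLUE to get BRBRB; options L={ 0, 1/2, 5/8 } R={ 3/4, 1 } -> 11/16
step 6: add RED to get BRBRBR; options L={ 0, 1/2, 5/8 } R={ 11/16, 3/4, 1 } -> 21/32
step 7: add BLUE to get BRBRBRB; options L={ 0, 1/2, 5/8, 21/32 } R={ 11/16, 3/4, 1 } -> 43/64
step 8: add BLUE to get BRBRBRBB; options L={ 0, 1/2, 5/8, 21/32, 43/64 } R={ 11/16, 3/4, 1 } -> 87/128
step 9: add RED to get BRBRBRBBR; options L={ 0, 1/2, 5/8, 21/32, 43/64 } R={ 87/128, 11/16, 3/4, 1 } -> 173/256
step 10: add BLUE to get BRBRBRBBRB; options L={ 0, 1/2, 5/8, 21/32, 43/64, 173/256 } R={ 87/128, 11/16, 3/4, 1 } -> 347/512
step 11: add RED to get BRBRBRBBRBR; options L={ 0, 1/2, 5/8, 21/32, 43/64, 173/256 } R={ 347/512, 87/128, 11/16, 3/4, 1 } -> 693/1024
step 12: add RED to get BRBRBRBBRBRR; options L={ 0, 1/2, 5/8, 21/32, 43/64, 173/256 } R={ 693/1024, 347/512, 87/128, 11/16, 3/4, 1 } -> 1385/2048
step 13: add RED to get BRBRBRBBRBRRR; options L={ 0, 1/2, 5/8, 21/32, 43/64, 173/256 } R={ 1385/2048, 693/1024, 347/512, 87/128, 11/16, 3/4, 1 } -> 2769/4096
step 14: add BLUE to get BRBRBRBBRBRRRB; options L={ 0, 1/2, 5/8, 21/32, 43/64, 173/256, 2769/4096 } R={ 1385/2048, 693/1024, 347/512, 87/128, 11/16, 3/4, 1 } -> 5539/8192

5539/8192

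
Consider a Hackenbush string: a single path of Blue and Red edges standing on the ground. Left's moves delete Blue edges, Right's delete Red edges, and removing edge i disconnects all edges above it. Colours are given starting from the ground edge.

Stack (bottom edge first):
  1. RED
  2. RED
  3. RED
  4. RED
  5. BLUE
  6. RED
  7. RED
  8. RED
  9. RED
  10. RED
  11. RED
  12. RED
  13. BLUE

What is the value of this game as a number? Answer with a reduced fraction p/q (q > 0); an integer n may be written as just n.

v_1 [R]  L=[(no moves)]  R=[0]  = -1
v_2 [RR]  L=[(no moves)]  R=[-1 0]  = -2
v_3 [RRR]  L=[(no moves)]  R=[-2 -1 0]  = -3
v_4 [RRRR]  L=[(no moves)]  R=[-3 -2 -1 0]  = -4
v_5 [RRRRB]  L=[-4]  R=[-3 -2 -1 0]  = -7/2
v_6 [RRRRBR]  L=[-4]  R=[-7/2 -3 -2 -1 0]  = -15/4
v_7 [RRRRBRR]  L=[-4]  R=[-15/4 -7/2 -3 -2 -1 0]  = -31/8
v_8 [RRRRBRRR]  L=[-4]  R=[-31/8 -15/4 -7/2 -3 -2 -1 0]  = -63/16
v_9 [RRRRBRRRR]  L=[-4]  R=[-63/16 -31/8 -15/4 -7/2 -3 -2 -1 0]  = -127/32
v_10 [RRRRBRRRRR]  L=[-4]  R=[-127/32 -63/16 -31/8 -15/4 -7/2 -3 -2 -1 0]  = -255/64
v_11 [RRRRBRRRRRR]  L=[-4]  R=[-255/64 -127/32 -63/16 -31/8 -15/4 -7/2 -3 -2 -1 0]  = -511/128
v_12 [RRRRBRRRRRRR]  L=[-4]  R=[-511/128 -255/64 -127/32 -63/16 -31/8 -15/4 -7/2 -3 -2 -1 0]  = -1023/256
v_13 [RRRRBRRRRRRRB]  L=[-4 -1023/256]  R=[-511/128 -255/64 -127/32 -63/16 -31/8 -15/4 -7/2 -3 -2 -1 0]  = -2045/512

-2045/512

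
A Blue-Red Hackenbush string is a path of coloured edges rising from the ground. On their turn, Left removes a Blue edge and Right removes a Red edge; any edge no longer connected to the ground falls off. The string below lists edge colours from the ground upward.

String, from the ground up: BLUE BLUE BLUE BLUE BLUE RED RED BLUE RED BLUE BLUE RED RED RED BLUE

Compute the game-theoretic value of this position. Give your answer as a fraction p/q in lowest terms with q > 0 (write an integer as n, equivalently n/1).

4451/1024

v(B) = { 0 | (no moves) } -> 1
v(BB) = { 0, 1 | (no moves) } -> 2
v(BBB) = { 0, 1, 2 | (no moves) } -> 3
v(BBBB) = { 0, 1, 2, 3 | (no moves) } -> 4
v(BBBBB) = { 0, 1, 2, 3, 4 | (no moves) } -> 5
v(BBBBBR) = { 0, 1, 2, 3, 4 | 5 } -> 9/2
v(BBBBBRR) = { 0, 1, 2, 3, 4 | 9/2, 5 } -> 17/4
v(BBBBBRRB) = { 0, 1, 2, 3, 4, 17/4 | 9/2, 5 } -> 35/8
v(BBBBBRRBR) = { 0, 1, 2, 3, 4, 17/4 | 35/8, 9/2, 5 } -> 69/16
v(BBBBBRRBRB) = { 0, 1, 2, 3, 4, 17/4, 69/16 | 35/8, 9/2, 5 } -> 139/32
v(BBBBBRRBRBB) = { 0, 1, 2, 3, 4, 17/4, 69/16, 139/32 | 35/8, 9/2, 5 } -> 279/64
v(BBBBBRRBRBBR) = { 0, 1, 2, 3, 4, 17/4, 69/16, 139/32 | 279/64, 35/8, 9/2, 5 } -> 557/128
v(BBBBBRRBRBBRR) = { 0, 1, 2, 3, 4, 17/4, 69/16, 139/32 | 557/128, 279/64, 35/8, 9/2, 5 } -> 1113/256
v(BBBBBRRBRBBRRR) = { 0, 1, 2, 3, 4, 17/4, 69/16, 139/32 | 1113/256, 557/128, 279/64, 35/8, 9/2, 5 } -> 2225/512
v(BBBBBRRBRBBRRRB) = { 0, 1, 2, 3, 4, 17/4, 69/16, 139/32, 2225/512 | 1113/256, 557/128, 279/64, 35/8, 9/2, 5 } -> 4451/1024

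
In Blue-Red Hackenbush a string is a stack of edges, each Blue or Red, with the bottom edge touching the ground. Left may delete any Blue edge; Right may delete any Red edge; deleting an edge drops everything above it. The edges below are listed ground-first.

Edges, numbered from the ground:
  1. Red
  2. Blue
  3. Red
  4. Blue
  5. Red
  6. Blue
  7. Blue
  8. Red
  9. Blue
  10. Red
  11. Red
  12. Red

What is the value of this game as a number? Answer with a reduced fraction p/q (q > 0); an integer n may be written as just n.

-1327/2048

1 of 12 · R · max L −∞ · min R 0 — -1
2 of 12 · RB · max L -1 · min R 0 — -1/2
3 of 12 · RBR · max L -1 · min R -1/2 — -3/4
4 of 12 · RBRB · max L -3/4 · min R -1/2 — -5/8
5 of 12 · RBRBR · max L -3/4 · min R -5/8 — -11/16
6 of 12 · RBRBRB · max L -11/16 · min R -5/8 — -21/32
7 of 12 · RBRBRBB · max L -21/32 · min R -5/8 — -41/64
8 of 12 · RBRBRBBR · max L -21/32 · min R -41/64 — -83/128
9 of 12 · RBRBRBBRB · max L -83/128 · min R -41/64 — -165/256
10 of 12 · RBRBRBBRBR · max L -83/128 · min R -165/256 — -331/512
11 of 12 · RBRBRBBRBRR · max L -83/128 · min R -331/512 — -663/1024
12 of 12 · RBRBRBBRBRRR · max L -83/128 · min R -663/1024 — -1327/2048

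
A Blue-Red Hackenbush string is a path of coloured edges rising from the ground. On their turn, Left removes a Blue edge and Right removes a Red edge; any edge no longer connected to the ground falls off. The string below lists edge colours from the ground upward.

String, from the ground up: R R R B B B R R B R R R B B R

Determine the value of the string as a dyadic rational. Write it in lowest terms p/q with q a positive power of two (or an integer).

Recurse on prefixes of the 15-edge string R R R B B B R R B R R R B B R:
R: Left { ∅ }, Right { 0 } ⇒ simplest -1
RR: Left { ∅ }, Right { -1,0 } ⇒ simplest -2
RRR: Left { ∅ }, Right { -2,-1,0 } ⇒ simplest -3
RRRB: Left { -3 }, Right { -2,-1,0 } ⇒ simplest -5/2
RRRBB: Left { -3,-5/2 }, Right { -2,-1,0 } ⇒ simplest -9/4
RRRBBB: Left { -3,-5/2,-9/4 }, Right { -2,-1,0 } ⇒ simplest -17/8
RRRBBBR: Left { -3,-5/2,-9/4 }, Right { -17/8,-2,-1,0 } ⇒ simplest -35/16
RRRBBBRR: Left { -3,-5/2,-9/4 }, Right { -35/16,-17/8,-2,-1,0 } ⇒ simplest -71/32
RRRBBBRRB: Left { -3,-5/2,-9/4,-71/32 }, Right { -35/16,-17/8,-2,-1,0 } ⇒ simplest -141/64
RRRBBBRRBR: Left { -3,-5/2,-9/4,-71/32 }, Right { -141/64,-35/16,-17/8,-2,-1,0 } ⇒ simplest -283/128
RRRBBBRRBRR: Left { -3,-5/2,-9/4,-71/32 }, Right { -283/128,-141/64,-35/16,-17/8,-2,-1,0 } ⇒ simplest -567/256
RRRBBBRRBRRR: Left { -3,-5/2,-9/4,-71/32 }, Right { -567/256,-283/128,-141/64,-35/16,-17/8,-2,-1,0 } ⇒ simplest -1135/512
RRRBBBRRBRRRB: Left { -3,-5/2,-9/4,-71/32,-1135/512 }, Right { -567/256,-283/128,-141/64,-35/16,-17/8,-2,-1,0 } ⇒ simplest -2269/1024
RRRBBBRRBRRRBB: Left { -3,-5/2,-9/4,-71/32,-1135/512,-2269/1024 }, Right { -567/256,-283/128,-141/64,-35/16,-17/8,-2,-1,0 } ⇒ simplest -4537/2048
RRRBBBRRBRRRBBR: Left { -3,-5/2,-9/4,-71/32,-1135/512,-2269/1024 }, Right { -4537/2048,-567/256,-283/128,-141/64,-35/16,-17/8,-2,-1,0 } ⇒ simplest -9075/4096

-9075/4096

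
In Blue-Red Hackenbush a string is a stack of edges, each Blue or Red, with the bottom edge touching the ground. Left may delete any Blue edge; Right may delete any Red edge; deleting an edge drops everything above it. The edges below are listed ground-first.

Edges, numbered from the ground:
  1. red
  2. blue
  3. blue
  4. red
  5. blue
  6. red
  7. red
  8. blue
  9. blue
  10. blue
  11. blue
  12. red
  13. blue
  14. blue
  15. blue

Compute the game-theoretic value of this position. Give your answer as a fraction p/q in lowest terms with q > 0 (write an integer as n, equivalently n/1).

Recurse on prefixes of the 15-edge string red blue blue red blue red red blue blue blue blue red blue blue blue:
edge 1 of 15 (red): { none | 0 } => -1
edge 2 of 15 (blue): { -1 | 0 } => -1/2
edge 3 of 15 (blue): { -1 -1/2 | 0 } => -1/4
edge 4 of 15 (red): { -1 -1/2 | -1/4 0 } => -3/8
edge 5 of 15 (blue): { -1 -1/2 -3/8 | -1/4 0 } => -5/16
edge 6 of 15 (red): { -1 -1/2 -3/8 | -5/16 -1/4 0 } => -11/32
edge 7 of 15 (red): { -1 -1/2 -3/8 | -11/32 -5/16 -1/4 0 } => -23/64
edge 8 of 15 (blue): { -1 -1/2 -3/8 -23/64 | -11/32 -5/16 -1/4 0 } => -45/128
edge 9 of 15 (blue): { -1 -1/2 -3/8 -23/64 -45/128 | -11/32 -5/16 -1/4 0 } => -89/256
edge 10 of 15 (blue): { -1 -1/2 -3/8 -23/64 -45/128 -89/256 | -11/32 -5/16 -1/4 0 } => -177/512
edge 11 of 15 (blue): { -1 -1/2 -3/8 -23/64 -45/128 -89/256 -177/512 | -11/32 -5/16 -1/4 0 } => -353/1024
edge 12 of 15 (red): { -1 -1/2 -3/8 -23/64 -45/128 -89/256 -177/512 | -353/1024 -11/32 -5/16 -1/4 0 } => -707/2048
edge 13 of 15 (blue): { -1 -1/2 -3/8 -23/64 -45/128 -89/256 -177/512 -707/2048 | -353/1024 -11/32 -5/16 -1/4 0 } => -1413/4096
edge 14 of 15 (blue): { -1 -1/2 -3/8 -23/64 -45/128 -89/256 -177/512 -707/2048 -1413/4096 | -353/1024 -11/32 -5/16 -1/4 0 } => -2825/8192
edge 15 of 15 (blue): { -1 -1/2 -3/8 -23/64 -45/128 -89/256 -177/512 -707/2048 -1413/4096 -2825/8192 | -353/1024 -11/32 -5/16 -1/4 0 } => -5649/16384

-5649/16384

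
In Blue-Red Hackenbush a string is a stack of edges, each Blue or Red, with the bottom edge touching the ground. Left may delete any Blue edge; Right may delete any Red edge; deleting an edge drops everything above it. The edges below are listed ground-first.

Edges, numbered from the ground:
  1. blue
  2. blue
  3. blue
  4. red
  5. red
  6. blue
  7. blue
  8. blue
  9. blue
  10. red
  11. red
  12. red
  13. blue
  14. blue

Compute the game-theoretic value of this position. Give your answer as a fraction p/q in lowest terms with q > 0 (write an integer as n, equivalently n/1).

5063/2048

Build value(s[:k]) for k = 1..14, string s = blue blue blue red red blue blue blue blue red red red blue blue.
value(b) = { 0 |  } => 1
value(bb) = { 0 1 |  } => 2
value(bbb) = { 0 1 2 |  } => 3
value(bbbr) = { 0 1 2 | 3 } => 5/2
value(bbbrr) = { 0 1 2 | 5/2 3 } => 9/4
value(bbbrrb) = { 0 1 2 9/4 | 5/2 3 } => 19/8
value(bbbrrbb) = { 0 1 2 9/4 19/8 | 5/2 3 } => 39/16
value(bbbrrbbb) = { 0 1 2 9/4 19/8 39/16 | 5/2 3 } => 79/32
value(bbbrrbbbb) = { 0 1 2 9/4 19/8 39/16 79/32 | 5/2 3 } => 159/64
value(bbbrrbbbbr) = { 0 1 2 9/4 19/8 39/16 79/32 | 159/64 5/2 3 } => 317/128
value(bbbrrbbbbrr) = { 0 1 2 9/4 19/8 39/16 79/32 | 317/128 159/64 5/2 3 } => 633/256
value(bbbrrbbbbrrr) = { 0 1 2 9/4 19/8 39/16 79/32 | 633/256 317/128 159/64 5/2 3 } => 1265/512
value(bbbrrbbbbrrrb) = { 0 1 2 9/4 19/8 39/16 79/32 1265/512 | 633/256 317/128 159/64 5/2 3 } => 2531/1024
value(bbbrrbbbbrrrbb) = { 0 1 2 9/4 19/8 39/16 79/32 1265/512 2531/1024 | 633/256 317/128 159/64 5/2 3 } => 5063/2048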